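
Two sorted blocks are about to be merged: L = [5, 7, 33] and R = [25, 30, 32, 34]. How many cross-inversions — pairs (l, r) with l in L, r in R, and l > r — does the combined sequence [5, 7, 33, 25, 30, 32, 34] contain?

For each element r of the right run, count left-run elements greater than r:
r = 25: 33 → 1
r = 30: 33 → 1
r = 32: 33 → 1
r = 34: none → 0
Cross-inversions: 1 + 1 + 1 + 0 = 3

There are 3 split inversions.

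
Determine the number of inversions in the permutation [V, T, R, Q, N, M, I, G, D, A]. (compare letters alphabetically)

45

Count, for each position, how many later elements it exceeds:
V: 9
T: 8
R: 7
Q: 6
N: 5
M: 4
I: 3
G: 2
D: 1
A: 0
Sum: 9 + 8 + 7 + 6 + 5 + 4 + 3 + 2 + 1 + 0 = 45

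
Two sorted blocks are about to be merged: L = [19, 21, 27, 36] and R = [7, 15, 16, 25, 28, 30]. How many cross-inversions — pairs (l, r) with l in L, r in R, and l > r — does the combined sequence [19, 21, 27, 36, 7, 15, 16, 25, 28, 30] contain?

16 cross-inversions

Count, for every r in R, how many entries of L exceed r:
r = 7: 19, 21, 27, 36 → 4
r = 15: 19, 21, 27, 36 → 4
r = 16: 19, 21, 27, 36 → 4
r = 25: 27, 36 → 2
r = 28: 36 → 1
r = 30: 36 → 1
Cross-inversions: 4 + 4 + 4 + 2 + 1 + 1 = 16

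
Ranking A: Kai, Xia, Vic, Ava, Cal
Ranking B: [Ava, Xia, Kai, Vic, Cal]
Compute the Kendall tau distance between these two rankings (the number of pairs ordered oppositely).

4 discordant pairs

Assign each item its position (1..5) in the first ordering, then rewrite the second ordering as that position sequence:
positions: Kai→1, Xia→2, Vic→3, Ava→4, Cal→5
second ordering as positions: [4, 2, 1, 3, 5]
Discordant pairs = inversions in this position sequence.
4: 2, 1, 3 → 3
2: 1 → 1
1: 0
3: 0
5: 0
Total: 3 + 1 + 0 + 0 + 0 = 4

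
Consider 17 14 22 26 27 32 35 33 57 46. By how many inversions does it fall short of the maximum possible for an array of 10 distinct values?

42

Maximum inversions for 10 distinct elements is C(10, 2) = 10·9/2 = 45.
Current inversions — for each element, count later smaller elements:
17: 1
14: 0
22: 0
26: 0
27: 0
32: 0
35: 1
33: 0
57: 1
46: 0
Current total: 1 + 0 + 0 + 0 + 0 + 0 + 1 + 0 + 1 + 0 = 3
Shortfall: 45 − 3 = 42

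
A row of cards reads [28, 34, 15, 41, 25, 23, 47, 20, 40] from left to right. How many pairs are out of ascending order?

For each element, count later entries that are smaller:
28: 4
34: 4
15: 0
41: 4
25: 2
23: 1
47: 2
20: 0
40: 0
Sum: 4 + 4 + 0 + 4 + 2 + 1 + 2 + 0 + 0 = 17

There are 17 inversions.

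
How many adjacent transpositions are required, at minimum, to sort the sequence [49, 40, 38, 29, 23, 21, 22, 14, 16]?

Adjacent swaps: 34

The minimum number of adjacent swaps to sort an array equals its inversion count, since every such swap removes exactly one inversion.
Count inversions — for each element, later elements that are smaller:
49: 40, 38, 29, 23, 21, 22, 14, 16 → 8
40: 38, 29, 23, 21, 22, 14, 16 → 7
38: 29, 23, 21, 22, 14, 16 → 6
29: 23, 21, 22, 14, 16 → 5
23: 21, 22, 14, 16 → 4
21: 14, 16 → 2
22: 14, 16 → 2
14: none → 0
16: none → 0
Total inversions: 8 + 7 + 6 + 5 + 4 + 2 + 2 + 0 + 0 = 34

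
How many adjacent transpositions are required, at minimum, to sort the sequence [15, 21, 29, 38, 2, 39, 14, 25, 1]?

20

The minimum number of adjacent swaps to sort an array equals its inversion count, since every such swap removes exactly one inversion.
Count inversions — for each element, later elements that are smaller:
15: 2, 14, 1 → 3
21: 2, 14, 1 → 3
29: 2, 14, 25, 1 → 4
38: 2, 14, 25, 1 → 4
2: 1 → 1
39: 14, 25, 1 → 3
14: 1 → 1
25: 1 → 1
1: none → 0
Total inversions: 3 + 3 + 4 + 4 + 1 + 3 + 1 + 1 + 0 = 20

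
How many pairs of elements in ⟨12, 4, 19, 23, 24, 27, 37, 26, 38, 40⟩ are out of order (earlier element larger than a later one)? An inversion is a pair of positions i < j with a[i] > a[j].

3 inversions

Count, for each position, how many later elements it exceeds:
12 → 4 → 1
4 → none → 0
19 → none → 0
23 → none → 0
24 → none → 0
27 → 26 → 1
37 → 26 → 1
26 → none → 0
38 → none → 0
40 → none → 0
Sum: 1 + 0 + 0 + 0 + 0 + 1 + 1 + 0 + 0 + 0 = 3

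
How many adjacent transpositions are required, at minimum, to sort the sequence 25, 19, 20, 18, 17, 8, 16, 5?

26 adjacent swaps

Minimum adjacent swaps = number of inversions (each swap of adjacent out-of-order elements removes one inversion and no swap can remove more).
Count inversions — for each element, later elements that are smaller:
25: 19, 20, 18, 17, 8, 16, 5 → 7
19: 18, 17, 8, 16, 5 → 5
20: 18, 17, 8, 16, 5 → 5
18: 17, 8, 16, 5 → 4
17: 8, 16, 5 → 3
8: 5 → 1
16: 5 → 1
5: none → 0
Total inversions: 7 + 5 + 5 + 4 + 3 + 1 + 1 + 0 = 26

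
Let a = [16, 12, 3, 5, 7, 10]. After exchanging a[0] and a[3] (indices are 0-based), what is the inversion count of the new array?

There are 6 inversions.

Positions 0 and 3 hold 16 and 5; after swapping, the array is [5, 12, 3, 16, 7, 10].
For each element, count later entries that are smaller:
5 → 3 → 1
12 → 3, 7, 10 → 3
3 → none → 0
16 → 7, 10 → 2
7 → none → 0
10 → none → 0
Sum: 1 + 3 + 0 + 2 + 0 + 0 = 6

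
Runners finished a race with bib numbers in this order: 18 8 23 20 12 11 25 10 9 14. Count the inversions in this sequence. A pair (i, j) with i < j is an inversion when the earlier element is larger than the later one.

26 inversions

Element-by-element contributions:
18: 6
8: 0
23: 6
20: 5
12: 3
11: 2
25: 3
10: 1
9: 0
14: 0
Sum: 6 + 0 + 6 + 5 + 3 + 2 + 3 + 1 + 0 + 0 = 26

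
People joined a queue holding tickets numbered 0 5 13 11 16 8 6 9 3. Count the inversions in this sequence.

For each element, count later entries that are smaller:
0 → none → 0
5 → 3 → 1
13 → 11, 8, 6, 9, 3 → 5
11 → 8, 6, 9, 3 → 4
16 → 8, 6, 9, 3 → 4
8 → 6, 3 → 2
6 → 3 → 1
9 → 3 → 1
3 → none → 0
Sum: 0 + 1 + 5 + 4 + 4 + 2 + 1 + 1 + 0 = 18

18 out-of-order pairs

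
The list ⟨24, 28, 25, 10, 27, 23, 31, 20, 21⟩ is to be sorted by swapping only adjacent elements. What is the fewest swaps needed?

The minimum number of adjacent swaps to sort an array equals its inversion count, since every such swap removes exactly one inversion.
Count inversions — for each element, later elements that are smaller:
24: 10, 23, 20, 21 → 4
28: 25, 10, 27, 23, 20, 21 → 6
25: 10, 23, 20, 21 → 4
10: none → 0
27: 23, 20, 21 → 3
23: 20, 21 → 2
31: 20, 21 → 2
20: none → 0
21: none → 0
Total inversions: 4 + 6 + 4 + 0 + 3 + 2 + 2 + 0 + 0 = 21

21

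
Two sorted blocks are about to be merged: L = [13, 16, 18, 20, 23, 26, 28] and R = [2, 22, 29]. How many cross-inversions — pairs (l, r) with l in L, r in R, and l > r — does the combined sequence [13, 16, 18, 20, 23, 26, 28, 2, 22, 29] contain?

10 cross-inversions

Count, for every r in R, how many entries of L exceed r:
r = 2: 13, 16, 18, 20, 23, 26, 28 → 7
r = 22: 23, 26, 28 → 3
r = 29: none → 0
Cross-inversions: 7 + 3 + 0 = 10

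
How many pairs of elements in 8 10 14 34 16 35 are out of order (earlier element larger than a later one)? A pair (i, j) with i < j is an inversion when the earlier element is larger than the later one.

1 inversion

Inversion pairs (indices are 0-based):
(3,4): 34 > 16
That's 1 pair.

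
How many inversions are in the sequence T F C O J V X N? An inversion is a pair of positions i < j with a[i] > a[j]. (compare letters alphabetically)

For each element, count later entries that are smaller:
T: 5
F: 1
C: 0
O: 2
J: 0
V: 1
X: 1
N: 0
Sum: 5 + 1 + 0 + 2 + 0 + 1 + 1 + 0 = 10

10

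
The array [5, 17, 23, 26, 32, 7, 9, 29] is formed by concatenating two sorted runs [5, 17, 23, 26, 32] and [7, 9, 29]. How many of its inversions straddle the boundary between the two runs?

Count, for every r in R, how many entries of L exceed r:
r = 7: 17, 23, 26, 32 → 4
r = 9: 17, 23, 26, 32 → 4
r = 29: 32 → 1
Cross-inversions: 4 + 4 + 1 = 9

9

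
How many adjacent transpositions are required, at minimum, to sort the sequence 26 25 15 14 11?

10 swaps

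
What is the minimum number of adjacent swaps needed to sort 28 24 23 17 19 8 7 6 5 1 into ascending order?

Each adjacent swap fixes exactly one inversion, so the minimum swap count equals the number of inversions.
Count inversions — for each element, later elements that are smaller:
28: 24, 23, 17, 19, 8, 7, 6, 5, 1 → 9
24: 23, 17, 19, 8, 7, 6, 5, 1 → 8
23: 17, 19, 8, 7, 6, 5, 1 → 7
17: 8, 7, 6, 5, 1 → 5
19: 8, 7, 6, 5, 1 → 5
8: 7, 6, 5, 1 → 4
7: 6, 5, 1 → 3
6: 5, 1 → 2
5: 1 → 1
1: none → 0
Total inversions: 9 + 8 + 7 + 5 + 5 + 4 + 3 + 2 + 1 + 0 = 44

44 adjacent swaps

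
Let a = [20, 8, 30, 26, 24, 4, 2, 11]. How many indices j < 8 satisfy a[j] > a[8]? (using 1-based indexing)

4 such elements

The element at index 8 is 11.
Elements before it: 20, 8, 30, 26, 24, 4, 2
Those larger than 11: 20, 30, 26, 24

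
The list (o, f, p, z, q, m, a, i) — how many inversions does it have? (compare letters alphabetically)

Count, for each position, how many later elements it exceeds:
o → f, m, a, i → 4
f → a → 1
p → m, a, i → 3
z → q, m, a, i → 4
q → m, a, i → 3
m → a, i → 2
a → none → 0
i → none → 0
Sum: 4 + 1 + 3 + 4 + 3 + 2 + 0 + 0 = 17

17 inversions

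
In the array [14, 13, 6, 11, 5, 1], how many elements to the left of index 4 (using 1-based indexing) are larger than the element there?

2

The element at index 4 is 11.
Elements before it: 14, 13, 6
Those larger than 11: 14, 13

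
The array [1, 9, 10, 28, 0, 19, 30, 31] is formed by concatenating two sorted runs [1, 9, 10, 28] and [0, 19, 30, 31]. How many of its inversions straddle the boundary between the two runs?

5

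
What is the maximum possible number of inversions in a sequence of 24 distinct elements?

A reversed (strictly descending) arrangement makes every pair an inversion, giving C(24, 2) inversions.
C(24, 2) = 24·23/2 = 276

There are 276 inversions.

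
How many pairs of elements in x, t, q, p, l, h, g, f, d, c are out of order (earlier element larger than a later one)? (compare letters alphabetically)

For each element, count later entries that are smaller:
x: 9
t: 8
q: 7
p: 6
l: 5
h: 4
g: 3
f: 2
d: 1
c: 0
Sum: 9 + 8 + 7 + 6 + 5 + 4 + 3 + 2 + 1 + 0 = 45

Out-of-order pairs: 45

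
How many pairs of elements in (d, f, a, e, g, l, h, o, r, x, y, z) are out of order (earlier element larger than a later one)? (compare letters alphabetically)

4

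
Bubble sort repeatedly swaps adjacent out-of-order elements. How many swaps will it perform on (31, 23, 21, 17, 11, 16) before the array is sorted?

Minimum adjacent swaps = number of inversions (each swap of adjacent out-of-order elements removes one inversion and no swap can remove more).
Count inversions — for each element, later elements that are smaller:
31: 23, 21, 17, 11, 16 → 5
23: 21, 17, 11, 16 → 4
21: 17, 11, 16 → 3
17: 11, 16 → 2
11: none → 0
16: none → 0
Total inversions: 5 + 4 + 3 + 2 + 0 + 0 = 14

14 swaps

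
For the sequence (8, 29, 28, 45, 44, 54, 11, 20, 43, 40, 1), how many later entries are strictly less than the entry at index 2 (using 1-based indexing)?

4 such elements

The element at index 2 is 29.
Elements after it: 28, 45, 44, 54, 11, 20, 43, 40, 1
Those smaller than 29: 28, 11, 20, 1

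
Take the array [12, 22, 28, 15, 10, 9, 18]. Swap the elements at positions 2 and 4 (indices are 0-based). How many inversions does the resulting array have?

Positions 2 and 4 hold 28 and 10; after swapping, the array is [12, 22, 10, 15, 28, 9, 18].
Sweep left to right; for each value list the smaller values that follow it:
12 → 10, 9 → 2
22 → 10, 15, 9, 18 → 4
10 → 9 → 1
15 → 9 → 1
28 → 9, 18 → 2
9 → none → 0
18 → none → 0
Sum: 2 + 4 + 1 + 1 + 2 + 0 + 0 = 10

10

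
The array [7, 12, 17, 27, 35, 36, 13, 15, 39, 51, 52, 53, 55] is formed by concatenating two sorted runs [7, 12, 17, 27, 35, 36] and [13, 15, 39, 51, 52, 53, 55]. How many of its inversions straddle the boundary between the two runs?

Cross-inversions: 8

Count, for every r in R, how many entries of L exceed r:
r = 13: 17, 27, 35, 36 → 4
r = 15: 17, 27, 35, 36 → 4
r = 39: none → 0
r = 51: none → 0
r = 52: none → 0
r = 53: none → 0
r = 55: none → 0
Cross-inversions: 4 + 4 + 0 + 0 + 0 + 0 + 0 = 8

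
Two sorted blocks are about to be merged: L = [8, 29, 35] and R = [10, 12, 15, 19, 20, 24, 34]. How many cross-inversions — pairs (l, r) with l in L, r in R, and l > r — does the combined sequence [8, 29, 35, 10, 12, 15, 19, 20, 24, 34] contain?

13 cross-inversions

Count, for every r in R, how many entries of L exceed r:
r = 10: 29, 35 → 2
r = 12: 29, 35 → 2
r = 15: 29, 35 → 2
r = 19: 29, 35 → 2
r = 20: 29, 35 → 2
r = 24: 29, 35 → 2
r = 34: 35 → 1
Cross-inversions: 2 + 2 + 2 + 2 + 2 + 2 + 1 = 13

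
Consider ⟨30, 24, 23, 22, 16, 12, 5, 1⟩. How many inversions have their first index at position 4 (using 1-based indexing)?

The element at index 4 is 22.
Elements after it: 16, 12, 5, 1
Those smaller than 22: 16, 12, 5, 1

4 such elements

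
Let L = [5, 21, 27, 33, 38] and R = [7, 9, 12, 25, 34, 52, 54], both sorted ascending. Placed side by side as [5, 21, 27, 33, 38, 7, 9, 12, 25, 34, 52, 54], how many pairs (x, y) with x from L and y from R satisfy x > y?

Count, for every r in R, how many entries of L exceed r:
r = 7: 21, 27, 33, 38 → 4
r = 9: 21, 27, 33, 38 → 4
r = 12: 21, 27, 33, 38 → 4
r = 25: 27, 33, 38 → 3
r = 34: 38 → 1
r = 52: none → 0
r = 54: none → 0
Cross-inversions: 4 + 4 + 4 + 3 + 1 + 0 + 0 = 16

16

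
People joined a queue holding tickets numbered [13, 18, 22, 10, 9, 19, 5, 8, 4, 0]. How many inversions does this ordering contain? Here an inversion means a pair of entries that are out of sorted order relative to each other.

37

Count, for each position, how many later elements it exceeds:
13 → 10, 9, 5, 8, 4, 0 → 6
18 → 10, 9, 5, 8, 4, 0 → 6
22 → 10, 9, 19, 5, 8, 4, 0 → 7
10 → 9, 5, 8, 4, 0 → 5
9 → 5, 8, 4, 0 → 4
19 → 5, 8, 4, 0 → 4
5 → 4, 0 → 2
8 → 4, 0 → 2
4 → 0 → 1
0 → none → 0
Sum: 6 + 6 + 7 + 5 + 4 + 4 + 2 + 2 + 1 + 0 = 37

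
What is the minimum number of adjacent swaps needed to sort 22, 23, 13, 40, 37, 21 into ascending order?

7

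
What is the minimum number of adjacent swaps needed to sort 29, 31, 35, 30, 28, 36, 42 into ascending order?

6 swaps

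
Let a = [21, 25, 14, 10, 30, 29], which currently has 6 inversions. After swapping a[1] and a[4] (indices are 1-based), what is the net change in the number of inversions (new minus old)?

Positions 1 and 4 hold 21 and 10; after swapping, the array is [10, 25, 14, 21, 30, 29].
Element-by-element contributions:
10 → none → 0
25 → 14, 21 → 2
14 → none → 0
21 → none → 0
30 → 29 → 1
29 → none → 0
Sum: 0 + 2 + 0 + 0 + 1 + 0 = 3
Change: 3 − 6 = -3

-3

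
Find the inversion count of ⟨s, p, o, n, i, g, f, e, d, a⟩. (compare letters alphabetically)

Inversions: 45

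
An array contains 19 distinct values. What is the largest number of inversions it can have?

Inversions: 171

A reversed (strictly descending) arrangement makes every pair an inversion, giving C(19, 2) inversions.
C(19, 2) = 19·18/2 = 171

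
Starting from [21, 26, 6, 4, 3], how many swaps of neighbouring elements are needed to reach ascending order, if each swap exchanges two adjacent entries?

Each adjacent swap fixes exactly one inversion, so the minimum swap count equals the number of inversions.
Count inversions — for each element, later elements that are smaller:
21: 6, 4, 3 → 3
26: 6, 4, 3 → 3
6: 4, 3 → 2
4: 3 → 1
3: none → 0
Total inversions: 3 + 3 + 2 + 1 + 0 = 9

9 swaps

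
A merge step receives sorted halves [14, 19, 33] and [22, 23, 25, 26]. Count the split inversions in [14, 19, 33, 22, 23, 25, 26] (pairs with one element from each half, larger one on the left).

4

Count, for every r in R, how many entries of L exceed r:
r = 22: 33 → 1
r = 23: 33 → 1
r = 25: 33 → 1
r = 26: 33 → 1
Cross-inversions: 1 + 1 + 1 + 1 = 4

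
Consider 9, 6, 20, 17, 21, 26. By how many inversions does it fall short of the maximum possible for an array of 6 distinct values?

Maximum inversions for 6 distinct elements is C(6, 2) = 6·5/2 = 15.
Current inversions — for each element, count later smaller elements:
9: 1
6: 0
20: 1
17: 0
21: 0
26: 0
Current total: 1 + 0 + 1 + 0 + 0 + 0 = 2
Shortfall: 15 − 2 = 13

13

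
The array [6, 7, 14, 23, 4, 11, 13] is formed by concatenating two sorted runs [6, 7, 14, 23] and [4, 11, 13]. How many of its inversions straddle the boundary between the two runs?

For each element r of the right run, count left-run elements greater than r:
r = 4: 6, 7, 14, 23 → 4
r = 11: 14, 23 → 2
r = 13: 14, 23 → 2
Cross-inversions: 4 + 2 + 2 = 8

8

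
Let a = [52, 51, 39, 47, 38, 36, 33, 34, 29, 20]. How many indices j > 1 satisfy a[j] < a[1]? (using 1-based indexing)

9

The element at index 1 is 52.
Elements after it: 51, 39, 47, 38, 36, 33, 34, 29, 20
Those smaller than 52: 51, 39, 47, 38, 36, 33, 34, 29, 20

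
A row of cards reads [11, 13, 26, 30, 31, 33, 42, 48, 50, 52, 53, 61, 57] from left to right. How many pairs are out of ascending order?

Count, for each position, how many later elements it exceeds:
11 → none → 0
13 → none → 0
26 → none → 0
30 → none → 0
31 → none → 0
33 → none → 0
42 → none → 0
48 → none → 0
50 → none → 0
52 → none → 0
53 → none → 0
61 → 57 → 1
57 → none → 0
Sum: 0 + 0 + 0 + 0 + 0 + 0 + 0 + 0 + 0 + 0 + 0 + 1 + 0 = 1

There is 1 out-of-order pair.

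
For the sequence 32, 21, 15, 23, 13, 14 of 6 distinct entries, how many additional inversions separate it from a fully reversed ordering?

Maximum inversions for 6 distinct elements is C(6, 2) = 6·5/2 = 15.
Current inversions — for each element, count later smaller elements:
32: 5
21: 3
15: 2
23: 2
13: 0
14: 0
Current total: 5 + 3 + 2 + 2 + 0 + 0 = 12
Shortfall: 15 − 12 = 3

3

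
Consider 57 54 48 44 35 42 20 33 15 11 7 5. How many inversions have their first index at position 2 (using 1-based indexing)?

10

The element at index 2 is 54.
Elements after it: 48, 44, 35, 42, 20, 33, 15, 11, 7, 5
Those smaller than 54: 48, 44, 35, 42, 20, 33, 15, 11, 7, 5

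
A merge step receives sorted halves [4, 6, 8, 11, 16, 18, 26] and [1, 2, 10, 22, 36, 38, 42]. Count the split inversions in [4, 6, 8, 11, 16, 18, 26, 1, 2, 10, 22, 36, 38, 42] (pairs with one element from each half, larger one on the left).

Split inversions: 19

For each element r of the right run, count left-run elements greater than r:
r = 1: 4, 6, 8, 11, 16, 18, 26 → 7
r = 2: 4, 6, 8, 11, 16, 18, 26 → 7
r = 10: 11, 16, 18, 26 → 4
r = 22: 26 → 1
r = 36: none → 0
r = 38: none → 0
r = 42: none → 0
Cross-inversions: 7 + 7 + 4 + 1 + 0 + 0 + 0 = 19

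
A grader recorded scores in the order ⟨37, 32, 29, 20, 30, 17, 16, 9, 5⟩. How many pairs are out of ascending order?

Sweep left to right; for each value list the smaller values that follow it:
37: 8
32: 7
29: 5
20: 4
30: 4
17: 3
16: 2
9: 1
5: 0
Sum: 8 + 7 + 5 + 4 + 4 + 3 + 2 + 1 + 0 = 34

34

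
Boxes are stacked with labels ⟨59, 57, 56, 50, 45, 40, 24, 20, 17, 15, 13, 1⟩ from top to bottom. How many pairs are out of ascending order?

For each element, count later entries that are smaller:
59 → 57, 56, 50, 45, 40, 24, 20, 17, 15, 13, 1 → 11
57 → 56, 50, 45, 40, 24, 20, 17, 15, 13, 1 → 10
56 → 50, 45, 40, 24, 20, 17, 15, 13, 1 → 9
50 → 45, 40, 24, 20, 17, 15, 13, 1 → 8
45 → 40, 24, 20, 17, 15, 13, 1 → 7
40 → 24, 20, 17, 15, 13, 1 → 6
24 → 20, 17, 15, 13, 1 → 5
20 → 17, 15, 13, 1 → 4
17 → 15, 13, 1 → 3
15 → 13, 1 → 2
13 → 1 → 1
1 → none → 0
Sum: 11 + 10 + 9 + 8 + 7 + 6 + 5 + 4 + 3 + 2 + 1 + 0 = 66

66 inversions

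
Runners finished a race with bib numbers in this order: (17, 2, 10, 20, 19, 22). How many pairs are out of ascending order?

Inversion pairs (indices are 1-based):
(1,2): 17 > 2
(1,3): 17 > 10
(4,5): 20 > 19
That's 3 pairs.

3 inversions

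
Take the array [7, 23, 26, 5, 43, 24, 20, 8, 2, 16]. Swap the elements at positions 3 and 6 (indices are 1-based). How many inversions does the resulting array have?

26

Positions 3 and 6 hold 26 and 24; after swapping, the array is [7, 23, 24, 5, 43, 26, 20, 8, 2, 16].
For each element, count later entries that are smaller:
7 → 5, 2 → 2
23 → 5, 20, 8, 2, 16 → 5
24 → 5, 20, 8, 2, 16 → 5
5 → 2 → 1
43 → 26, 20, 8, 2, 16 → 5
26 → 20, 8, 2, 16 → 4
20 → 8, 2, 16 → 3
8 → 2 → 1
2 → none → 0
16 → none → 0
Sum: 2 + 5 + 5 + 1 + 5 + 4 + 3 + 1 + 0 + 0 = 26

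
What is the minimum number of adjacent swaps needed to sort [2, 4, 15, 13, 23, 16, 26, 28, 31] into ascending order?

Each adjacent swap fixes exactly one inversion, so the minimum swap count equals the number of inversions.
Count inversions — for each element, later elements that are smaller:
2: none → 0
4: none → 0
15: 13 → 1
13: none → 0
23: 16 → 1
16: none → 0
26: none → 0
28: none → 0
31: none → 0
Total inversions: 0 + 0 + 1 + 0 + 1 + 0 + 0 + 0 + 0 = 2

2 swaps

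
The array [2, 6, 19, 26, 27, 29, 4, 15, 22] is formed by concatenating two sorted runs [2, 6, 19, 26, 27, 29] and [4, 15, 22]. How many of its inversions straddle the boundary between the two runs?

Split inversions: 12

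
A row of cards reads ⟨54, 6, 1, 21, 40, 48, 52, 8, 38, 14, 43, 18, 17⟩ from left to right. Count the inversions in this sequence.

40

Element-by-element contributions:
54 → 6, 1, 21, 40, 48, 52, 8, 38, 14, 43, 18, 17 → 12
6 → 1 → 1
1 → none → 0
21 → 8, 14, 18, 17 → 4
40 → 8, 38, 14, 18, 17 → 5
48 → 8, 38, 14, 43, 18, 17 → 6
52 → 8, 38, 14, 43, 18, 17 → 6
8 → none → 0
38 → 14, 18, 17 → 3
14 → none → 0
43 → 18, 17 → 2
18 → 17 → 1
17 → none → 0
Sum: 12 + 1 + 0 + 4 + 5 + 6 + 6 + 0 + 3 + 0 + 2 + 1 + 0 = 40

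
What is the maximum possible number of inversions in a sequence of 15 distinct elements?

A reversed (strictly descending) arrangement makes every pair an inversion, giving C(15, 2) inversions.
C(15, 2) = 15·14/2 = 105

105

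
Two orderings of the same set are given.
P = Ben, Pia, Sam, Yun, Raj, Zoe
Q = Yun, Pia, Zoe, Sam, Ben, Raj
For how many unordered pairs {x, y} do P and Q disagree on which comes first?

Assign each item its position (1..6) in the first ordering, then rewrite the second ordering as that position sequence:
positions: Ben→1, Pia→2, Sam→3, Yun→4, Raj→5, Zoe→6
second ordering as positions: [4, 2, 6, 3, 1, 5]
Discordant pairs = inversions in this position sequence.
4: 2, 3, 1 → 3
2: 1 → 1
6: 3, 1, 5 → 3
3: 1 → 1
1: 0
5: 0
Total: 3 + 1 + 3 + 1 + 0 + 0 = 8

There are 8 disagreeing pairs.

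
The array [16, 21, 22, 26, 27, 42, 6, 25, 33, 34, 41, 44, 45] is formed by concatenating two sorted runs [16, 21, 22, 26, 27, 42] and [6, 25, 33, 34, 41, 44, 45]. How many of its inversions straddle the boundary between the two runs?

12 cross-inversions

Count, for every r in R, how many entries of L exceed r:
r = 6: 16, 21, 22, 26, 27, 42 → 6
r = 25: 26, 27, 42 → 3
r = 33: 42 → 1
r = 34: 42 → 1
r = 41: 42 → 1
r = 44: none → 0
r = 45: none → 0
Cross-inversions: 6 + 3 + 1 + 1 + 1 + 0 + 0 = 12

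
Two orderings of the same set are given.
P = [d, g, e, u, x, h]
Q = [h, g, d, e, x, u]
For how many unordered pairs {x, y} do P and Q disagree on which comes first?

Assign each item its position (1..6) in the first ordering, then rewrite the second ordering as that position sequence:
positions: d→1, g→2, e→3, u→4, x→5, h→6
second ordering as positions: [6, 2, 1, 3, 5, 4]
Discordant pairs = inversions in this position sequence.
6: 2, 1, 3, 5, 4 → 5
2: 1 → 1
1: 0
3: 0
5: 4 → 1
4: 0
Total: 5 + 1 + 0 + 0 + 1 + 0 = 7

7 disagreeing pairs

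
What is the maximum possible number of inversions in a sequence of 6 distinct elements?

15 inversions

The maximum occurs when the array is in strictly decreasing order: every one of the C(6, 2) pairs is inverted.
C(6, 2) = 6·5/2 = 15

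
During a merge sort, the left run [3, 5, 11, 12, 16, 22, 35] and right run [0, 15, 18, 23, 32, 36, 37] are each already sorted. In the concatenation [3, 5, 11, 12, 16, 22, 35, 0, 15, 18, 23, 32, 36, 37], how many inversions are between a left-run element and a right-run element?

14

Take each right-half value and tally the left-half values above it:
r = 0: 3, 5, 11, 12, 16, 22, 35 → 7
r = 15: 16, 22, 35 → 3
r = 18: 22, 35 → 2
r = 23: 35 → 1
r = 32: 35 → 1
r = 36: none → 0
r = 37: none → 0
Cross-inversions: 7 + 3 + 2 + 1 + 1 + 0 + 0 = 14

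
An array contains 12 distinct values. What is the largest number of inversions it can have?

The maximum occurs when the array is in strictly decreasing order: every one of the C(12, 2) pairs is inverted.
C(12, 2) = 12·11/2 = 66

66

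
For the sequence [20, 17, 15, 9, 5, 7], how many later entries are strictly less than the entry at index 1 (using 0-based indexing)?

The element at index 1 is 17.
Elements after it: 15, 9, 5, 7
Those smaller than 17: 15, 9, 5, 7

4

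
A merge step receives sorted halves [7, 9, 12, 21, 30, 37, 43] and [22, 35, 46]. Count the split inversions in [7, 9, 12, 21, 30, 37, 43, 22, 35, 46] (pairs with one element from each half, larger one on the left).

5

Count, for every r in R, how many entries of L exceed r:
r = 22: 30, 37, 43 → 3
r = 35: 37, 43 → 2
r = 46: none → 0
Cross-inversions: 3 + 2 + 0 = 5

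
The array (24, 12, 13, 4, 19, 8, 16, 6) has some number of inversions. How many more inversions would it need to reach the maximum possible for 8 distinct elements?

Maximum inversions for 8 distinct elements is C(8, 2) = 8·7/2 = 28.
Current inversions — for each element, count later smaller elements:
24: 7
12: 3
13: 3
4: 0
19: 3
8: 1
16: 1
6: 0
Current total: 7 + 3 + 3 + 0 + 3 + 1 + 1 + 0 = 18
Shortfall: 28 − 18 = 10

10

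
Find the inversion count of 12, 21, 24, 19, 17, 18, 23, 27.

9

For each element, count later entries that are smaller:
12: 0
21: 3
24: 4
19: 2
17: 0
18: 0
23: 0
27: 0
Sum: 0 + 3 + 4 + 2 + 0 + 0 + 0 + 0 = 9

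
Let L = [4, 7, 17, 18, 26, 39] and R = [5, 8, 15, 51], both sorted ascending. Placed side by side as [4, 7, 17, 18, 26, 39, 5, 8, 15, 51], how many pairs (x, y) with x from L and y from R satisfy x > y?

Split inversions: 13

Take each right-half value and tally the left-half values above it:
r = 5: 7, 17, 18, 26, 39 → 5
r = 8: 17, 18, 26, 39 → 4
r = 15: 17, 18, 26, 39 → 4
r = 51: none → 0
Cross-inversions: 5 + 4 + 4 + 0 = 13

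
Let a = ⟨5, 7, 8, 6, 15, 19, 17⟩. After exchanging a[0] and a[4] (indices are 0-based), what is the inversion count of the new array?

Positions 0 and 4 hold 5 and 15; after swapping, the array is [15, 7, 8, 6, 5, 19, 17].
Sweep left to right; for each value list the smaller values that follow it:
15: 4
7: 2
8: 2
6: 1
5: 0
19: 1
17: 0
Sum: 4 + 2 + 2 + 1 + 0 + 1 + 0 = 10

10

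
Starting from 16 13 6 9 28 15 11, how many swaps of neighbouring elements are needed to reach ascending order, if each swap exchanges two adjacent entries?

The minimum number of adjacent swaps to sort an array equals its inversion count, since every such swap removes exactly one inversion.
Count inversions — for each element, later elements that are smaller:
16: 13, 6, 9, 15, 11 → 5
13: 6, 9, 11 → 3
6: none → 0
9: none → 0
28: 15, 11 → 2
15: 11 → 1
11: none → 0
Total inversions: 5 + 3 + 0 + 0 + 2 + 1 + 0 = 11

11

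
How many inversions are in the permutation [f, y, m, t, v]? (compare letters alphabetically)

Inversions: 3

Out-of-order index pairs (0-indexed):
(1,2): y > m
(1,3): y > t
(1,4): y > v
That's 3 pairs.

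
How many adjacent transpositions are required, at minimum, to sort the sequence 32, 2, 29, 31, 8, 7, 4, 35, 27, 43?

19 adjacent swaps

Minimum adjacent swaps = number of inversions (each swap of adjacent out-of-order elements removes one inversion and no swap can remove more).
Count inversions — for each element, later elements that are smaller:
32: 2, 29, 31, 8, 7, 4, 27 → 7
2: none → 0
29: 8, 7, 4, 27 → 4
31: 8, 7, 4, 27 → 4
8: 7, 4 → 2
7: 4 → 1
4: none → 0
35: 27 → 1
27: none → 0
43: none → 0
Total inversions: 7 + 0 + 4 + 4 + 2 + 1 + 0 + 1 + 0 + 0 = 19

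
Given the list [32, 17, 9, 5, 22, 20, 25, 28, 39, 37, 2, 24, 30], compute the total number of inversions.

Element-by-element contributions:
32 → 17, 9, 5, 22, 20, 25, 28, 2, 24, 30 → 10
17 → 9, 5, 2 → 3
9 → 5, 2 → 2
5 → 2 → 1
22 → 20, 2 → 2
20 → 2 → 1
25 → 2, 24 → 2
28 → 2, 24 → 2
39 → 37, 2, 24, 30 → 4
37 → 2, 24, 30 → 3
2 → none → 0
24 → none → 0
30 → none → 0
Sum: 10 + 3 + 2 + 1 + 2 + 1 + 2 + 2 + 4 + 3 + 0 + 0 + 0 = 30

Inversions: 30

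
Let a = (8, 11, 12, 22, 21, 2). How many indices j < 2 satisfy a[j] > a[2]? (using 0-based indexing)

The element at index 2 is 12.
Elements before it: 8, 11
None of them are larger than 12.

0 such elements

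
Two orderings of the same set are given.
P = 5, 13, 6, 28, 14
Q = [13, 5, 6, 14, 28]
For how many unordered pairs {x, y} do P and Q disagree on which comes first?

2

Assign each item its position (1..5) in the first ordering, then rewrite the second ordering as that position sequence:
positions: 5→1, 13→2, 6→3, 28→4, 14→5
second ordering as positions: [2, 1, 3, 5, 4]
Discordant pairs = inversions in this position sequence.
2: 1 → 1
1: 0
3: 0
5: 4 → 1
4: 0
Total: 1 + 0 + 0 + 1 + 0 = 2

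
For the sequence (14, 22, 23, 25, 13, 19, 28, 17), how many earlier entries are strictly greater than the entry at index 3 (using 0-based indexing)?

0

The element at index 3 is 25.
Elements before it: 14, 22, 23
None of them are larger than 25.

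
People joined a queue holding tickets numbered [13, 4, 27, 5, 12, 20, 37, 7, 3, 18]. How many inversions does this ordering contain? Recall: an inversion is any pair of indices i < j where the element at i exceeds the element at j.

Element-by-element contributions:
13 → 4, 5, 12, 7, 3 → 5
4 → 3 → 1
27 → 5, 12, 20, 7, 3, 18 → 6
5 → 3 → 1
12 → 7, 3 → 2
20 → 7, 3, 18 → 3
37 → 7, 3, 18 → 3
7 → 3 → 1
3 → none → 0
18 → none → 0
Sum: 5 + 1 + 6 + 1 + 2 + 3 + 3 + 1 + 0 + 0 = 22

22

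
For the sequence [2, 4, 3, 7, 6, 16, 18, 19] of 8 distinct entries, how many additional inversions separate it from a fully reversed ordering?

26 inversions short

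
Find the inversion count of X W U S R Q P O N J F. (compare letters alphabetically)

Inversions: 55

Sweep left to right; for each value list the smaller values that follow it:
X → W, U, S, R, Q, P, O, N, J, F → 10
W → U, S, R, Q, P, O, N, J, F → 9
U → S, R, Q, P, O, N, J, F → 8
S → R, Q, P, O, N, J, F → 7
R → Q, P, O, N, J, F → 6
Q → P, O, N, J, F → 5
P → O, N, J, F → 4
O → N, J, F → 3
N → J, F → 2
J → F → 1
F → none → 0
Sum: 10 + 9 + 8 + 7 + 6 + 5 + 4 + 3 + 2 + 1 + 0 = 55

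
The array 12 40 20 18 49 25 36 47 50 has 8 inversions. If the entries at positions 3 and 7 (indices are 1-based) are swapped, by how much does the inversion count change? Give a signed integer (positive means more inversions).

Positions 3 and 7 hold 20 and 36; after swapping, the array is [12, 40, 36, 18, 49, 25, 20, 47, 50].
Count, for each position, how many later elements it exceeds:
12 → none → 0
40 → 36, 18, 25, 20 → 4
36 → 18, 25, 20 → 3
18 → none → 0
49 → 25, 20, 47 → 3
25 → 20 → 1
20 → none → 0
47 → none → 0
50 → none → 0
Sum: 0 + 4 + 3 + 0 + 3 + 1 + 0 + 0 + 0 = 11
Change: 11 − 8 = +3

+3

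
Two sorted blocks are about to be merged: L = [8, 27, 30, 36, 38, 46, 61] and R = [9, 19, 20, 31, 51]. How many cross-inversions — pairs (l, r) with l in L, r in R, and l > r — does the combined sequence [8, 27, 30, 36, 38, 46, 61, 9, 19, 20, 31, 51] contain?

Split inversions: 23

Count, for every r in R, how many entries of L exceed r:
r = 9: 27, 30, 36, 38, 46, 61 → 6
r = 19: 27, 30, 36, 38, 46, 61 → 6
r = 20: 27, 30, 36, 38, 46, 61 → 6
r = 31: 36, 38, 46, 61 → 4
r = 51: 61 → 1
Cross-inversions: 6 + 6 + 6 + 4 + 1 = 23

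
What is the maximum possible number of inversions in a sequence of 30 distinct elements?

The maximum occurs when the array is in strictly decreasing order: every one of the C(30, 2) pairs is inverted.
C(30, 2) = 30·29/2 = 435

435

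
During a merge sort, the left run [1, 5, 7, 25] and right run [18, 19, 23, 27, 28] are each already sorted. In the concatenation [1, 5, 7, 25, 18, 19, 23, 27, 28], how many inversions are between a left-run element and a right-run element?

3

Take each right-half value and tally the left-half values above it:
r = 18: 25 → 1
r = 19: 25 → 1
r = 23: 25 → 1
r = 27: none → 0
r = 28: none → 0
Cross-inversions: 1 + 1 + 1 + 0 + 0 = 3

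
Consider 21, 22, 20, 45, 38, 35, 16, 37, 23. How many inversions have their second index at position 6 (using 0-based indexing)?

6

The element at index 6 is 16.
Elements before it: 21, 22, 20, 45, 38, 35
Those larger than 16: 21, 22, 20, 45, 38, 35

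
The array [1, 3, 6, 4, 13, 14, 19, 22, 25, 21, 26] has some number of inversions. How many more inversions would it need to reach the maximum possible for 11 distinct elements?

52 inversions short

Maximum inversions for 11 distinct elements is C(11, 2) = 11·10/2 = 55.
Current inversions — for each element, count later smaller elements:
1: 0
3: 0
6: 1
4: 0
13: 0
14: 0
19: 0
22: 1
25: 1
21: 0
26: 0
Current total: 0 + 0 + 1 + 0 + 0 + 0 + 0 + 1 + 1 + 0 + 0 = 3
Shortfall: 55 − 3 = 52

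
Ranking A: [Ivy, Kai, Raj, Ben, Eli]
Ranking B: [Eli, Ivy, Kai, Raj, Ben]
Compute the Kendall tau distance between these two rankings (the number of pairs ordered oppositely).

There are 4 discordant pairs.

Assign each item its position (1..5) in the first ordering, then rewrite the second ordering as that position sequence:
positions: Ivy→1, Kai→2, Raj→3, Ben→4, Eli→5
second ordering as positions: [5, 1, 2, 3, 4]
Discordant pairs = inversions in this position sequence.
5: 1, 2, 3, 4 → 4
1: 0
2: 0
3: 0
4: 0
Total: 4 + 0 + 0 + 0 + 0 = 4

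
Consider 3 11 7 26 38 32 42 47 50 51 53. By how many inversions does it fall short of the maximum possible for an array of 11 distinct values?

53

Maximum inversions for 11 distinct elements is C(11, 2) = 11·10/2 = 55.
Current inversions — for each element, count later smaller elements:
3: 0
11: 1
7: 0
26: 0
38: 1
32: 0
42: 0
47: 0
50: 0
51: 0
53: 0
Current total: 0 + 1 + 0 + 0 + 1 + 0 + 0 + 0 + 0 + 0 + 0 = 2
Shortfall: 55 − 2 = 53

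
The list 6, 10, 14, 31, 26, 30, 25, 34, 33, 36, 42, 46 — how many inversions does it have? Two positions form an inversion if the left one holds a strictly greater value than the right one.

6

For each element, count later entries that are smaller:
6: 0
10: 0
14: 0
31: 3
26: 1
30: 1
25: 0
34: 1
33: 0
36: 0
42: 0
46: 0
Sum: 0 + 0 + 0 + 3 + 1 + 1 + 0 + 1 + 0 + 0 + 0 + 0 = 6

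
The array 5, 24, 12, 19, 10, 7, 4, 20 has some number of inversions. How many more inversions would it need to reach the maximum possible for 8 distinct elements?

Maximum inversions for 8 distinct elements is C(8, 2) = 8·7/2 = 28.
Current inversions — for each element, count later smaller elements:
5: 1
24: 6
12: 3
19: 3
10: 2
7: 1
4: 0
20: 0
Current total: 1 + 6 + 3 + 3 + 2 + 1 + 0 + 0 = 16
Shortfall: 28 − 16 = 12

12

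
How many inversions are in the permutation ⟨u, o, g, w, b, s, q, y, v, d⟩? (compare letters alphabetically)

Element-by-element contributions:
u: 6
o: 3
g: 2
w: 5
b: 0
s: 2
q: 1
y: 2
v: 1
d: 0
Sum: 6 + 3 + 2 + 5 + 0 + 2 + 1 + 2 + 1 + 0 = 22

22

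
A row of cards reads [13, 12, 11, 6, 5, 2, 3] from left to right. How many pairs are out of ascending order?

20

Sweep left to right; for each value list the smaller values that follow it:
13 → 12, 11, 6, 5, 2, 3 → 6
12 → 11, 6, 5, 2, 3 → 5
11 → 6, 5, 2, 3 → 4
6 → 5, 2, 3 → 3
5 → 2, 3 → 2
2 → none → 0
3 → none → 0
Sum: 6 + 5 + 4 + 3 + 2 + 0 + 0 = 20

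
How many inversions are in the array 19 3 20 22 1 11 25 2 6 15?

23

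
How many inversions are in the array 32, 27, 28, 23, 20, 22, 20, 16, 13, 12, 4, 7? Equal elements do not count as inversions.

Count, for each position, how many later elements it exceeds:
32 → 27, 28, 23, 20, 22, 20, 16, 13, 12, 4, 7 → 11
27 → 23, 20, 22, 20, 16, 13, 12, 4, 7 → 9
28 → 23, 20, 22, 20, 16, 13, 12, 4, 7 → 9
23 → 20, 22, 20, 16, 13, 12, 4, 7 → 8
20 → 16, 13, 12, 4, 7 → 5
22 → 20, 16, 13, 12, 4, 7 → 6
20 → 16, 13, 12, 4, 7 → 5
16 → 13, 12, 4, 7 → 4
13 → 12, 4, 7 → 3
12 → 4, 7 → 2
4 → none → 0
7 → none → 0
Sum: 11 + 9 + 9 + 8 + 5 + 6 + 5 + 4 + 3 + 2 + 0 + 0 = 62

62 inversions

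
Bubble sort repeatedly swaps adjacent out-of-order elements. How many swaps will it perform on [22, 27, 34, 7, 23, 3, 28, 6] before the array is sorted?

Adjacent swaps: 17

The minimum number of adjacent swaps to sort an array equals its inversion count, since every such swap removes exactly one inversion.
Count inversions — for each element, later elements that are smaller:
22: 7, 3, 6 → 3
27: 7, 23, 3, 6 → 4
34: 7, 23, 3, 28, 6 → 5
7: 3, 6 → 2
23: 3, 6 → 2
3: none → 0
28: 6 → 1
6: none → 0
Total inversions: 3 + 4 + 5 + 2 + 2 + 0 + 1 + 0 = 17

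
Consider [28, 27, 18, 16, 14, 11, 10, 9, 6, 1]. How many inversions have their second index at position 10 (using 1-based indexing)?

The element at index 10 is 1.
Elements before it: 28, 27, 18, 16, 14, 11, 10, 9, 6
Those larger than 1: 28, 27, 18, 16, 14, 11, 10, 9, 6

9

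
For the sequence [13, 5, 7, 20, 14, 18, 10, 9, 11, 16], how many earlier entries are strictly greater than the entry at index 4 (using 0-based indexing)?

1

The element at index 4 is 14.
Elements before it: 13, 5, 7, 20
Those larger than 14: 20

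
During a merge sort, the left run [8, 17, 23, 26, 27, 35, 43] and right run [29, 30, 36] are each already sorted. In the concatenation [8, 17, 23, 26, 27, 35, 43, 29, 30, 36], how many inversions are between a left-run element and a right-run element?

Take each right-half value and tally the left-half values above it:
r = 29: 35, 43 → 2
r = 30: 35, 43 → 2
r = 36: 43 → 1
Cross-inversions: 2 + 2 + 1 = 5

5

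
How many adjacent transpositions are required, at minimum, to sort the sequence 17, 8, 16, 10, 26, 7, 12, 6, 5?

Swaps: 27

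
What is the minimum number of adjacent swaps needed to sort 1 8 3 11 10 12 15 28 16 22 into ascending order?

Minimum adjacent swaps = number of inversions (each swap of adjacent out-of-order elements removes one inversion and no swap can remove more).
Count inversions — for each element, later elements that are smaller:
1: none → 0
8: 3 → 1
3: none → 0
11: 10 → 1
10: none → 0
12: none → 0
15: none → 0
28: 16, 22 → 2
16: none → 0
22: none → 0
Total inversions: 0 + 1 + 0 + 1 + 0 + 0 + 0 + 2 + 0 + 0 = 4

There are 4 adjacent swaps.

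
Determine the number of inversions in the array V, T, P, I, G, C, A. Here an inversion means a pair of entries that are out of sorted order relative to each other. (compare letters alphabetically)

21

Count, for each position, how many later elements it exceeds:
V → T, P, I, G, C, A → 6
T → P, I, G, C, A → 5
P → I, G, C, A → 4
I → G, C, A → 3
G → C, A → 2
C → A → 1
A → none → 0
Sum: 6 + 5 + 4 + 3 + 2 + 1 + 0 = 21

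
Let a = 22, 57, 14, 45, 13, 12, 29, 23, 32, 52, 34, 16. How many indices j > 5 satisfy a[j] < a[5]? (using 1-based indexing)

1 such element

The element at index 5 is 13.
Elements after it: 12, 29, 23, 32, 52, 34, 16
Those smaller than 13: 12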